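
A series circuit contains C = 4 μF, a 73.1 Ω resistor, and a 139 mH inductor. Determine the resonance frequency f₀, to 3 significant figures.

213 Hz

ω₀ = 1/√(LC) = 1/√(0.139 × 4e-06) = 1341 rad/s
f₀ = ω₀/(2π) = 213 Hz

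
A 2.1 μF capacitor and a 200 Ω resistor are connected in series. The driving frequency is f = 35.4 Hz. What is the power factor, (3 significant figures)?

ω = 2πf = 222.4 rad/s
X_C = 1/(ωC) = 2140 Ω
Z = 200 − j2140 Ω
|Z| = √(200² + 2140²) = 2150 Ω
∠Z = arctan(-2140/200) = -84.7°
cos φ = cos(-84.7°) = 0.0930

0.0930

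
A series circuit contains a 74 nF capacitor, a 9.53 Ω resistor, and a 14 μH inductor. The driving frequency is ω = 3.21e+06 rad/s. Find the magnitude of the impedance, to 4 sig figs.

X_L = ωL = 44.94 Ω
X_C = 1/(ωC) = 4.210 Ω
Net reactance X = X_L − X_C = 40.73 Ω
Z = 9.530 + j40.73 Ω
|Z| = √(9.530² + 40.73²) = 41.83 Ω

41.83 Ω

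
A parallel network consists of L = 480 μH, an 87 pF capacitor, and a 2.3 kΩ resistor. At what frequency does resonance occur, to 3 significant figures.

ω₀ = 1/√(LC) = 1/√(0.00048 × 8.7e-11) = 4.894e+06 rad/s
f₀ = ω₀/(2π) = 779 kHz

779 kHz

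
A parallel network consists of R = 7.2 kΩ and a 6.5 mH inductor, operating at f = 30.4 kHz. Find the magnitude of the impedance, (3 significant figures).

1220 Ω

ω = 2πf = 191000 rad/s
X_L = ωL = 1240 Ω
Parallel: admittances add. Y = 1/R + 1/(jωL)
Y = (0.000139 − j0.000805) S
|Y| = 0.000817 S → |Z| = 1/|Y| = 1220 Ω, ∠Z = −∠Y = 80.2°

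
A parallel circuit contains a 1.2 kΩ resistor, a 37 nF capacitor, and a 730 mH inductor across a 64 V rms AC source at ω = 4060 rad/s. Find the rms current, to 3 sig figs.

54.7 mA

X_L = ωL = 2960 Ω
X_C = 1/(ωC) = 6660 Ω
Parallel: admittances add. Y = 1/R + 1/(jωL) + jωC
Y = (0.000833 − j0.000187) S
|Y| = 0.000854 S → |Z| = 1/|Y| = 1170 Ω, ∠Z = −∠Y = 12.7°
I = V/|Z| = 64/1170 = 54.7 mA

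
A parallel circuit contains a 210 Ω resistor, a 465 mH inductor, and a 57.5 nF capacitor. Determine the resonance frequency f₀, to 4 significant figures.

ω₀ = 1/√(LC) = 1/√(0.465 × 5.75e-08) = 6116 rad/s
f₀ = ω₀/(2π) = 973.3 Hz

973.3 Hz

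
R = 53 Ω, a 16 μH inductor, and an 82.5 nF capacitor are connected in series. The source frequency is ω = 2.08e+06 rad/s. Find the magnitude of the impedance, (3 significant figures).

X_L = ωL = 33.3 Ω
X_C = 1/(ωC) = 5.83 Ω
Net reactance X = X_L − X_C = 27.5 Ω
Z = 53.0 + j27.5 Ω
|Z| = √(53.0² + 27.5²) = 59.7 Ω

59.7 Ω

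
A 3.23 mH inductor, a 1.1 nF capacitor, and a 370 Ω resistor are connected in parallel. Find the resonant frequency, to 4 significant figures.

ω₀ = 1/√(LC) = 1/√(0.00323 × 1.1e-09) = 530500 rad/s
f₀ = ω₀/(2π) = 84.44 kHz

84.44 kHz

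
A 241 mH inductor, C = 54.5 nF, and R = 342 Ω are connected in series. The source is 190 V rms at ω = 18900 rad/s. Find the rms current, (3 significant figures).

52.8 mA

X_L = ωL = 4550 Ω
X_C = 1/(ωC) = 971 Ω
Net reactance X = X_L − X_C = 3580 Ω
Z = 342 + j3580 Ω
|Z| = √(342² + 3580²) = 3600 Ω
I = V/|Z| = 190/3600 = 52.8 mA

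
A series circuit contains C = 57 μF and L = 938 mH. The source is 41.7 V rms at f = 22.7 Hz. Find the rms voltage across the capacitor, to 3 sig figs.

ω = 2πf = 142.6 rad/s
X_L = ωL = 134 Ω
X_C = 1/(ωC) = 123 Ω
Net reactance X = X_L − X_C = 10.8 Ω
Z = j10.8 Ω
|Z| = √(0² + 10.8²) = 10.8 Ω
I = V/|Z| = 3.87 A
V_C = I·|Z_C| = 3.87 × 123 = 476 V

476 V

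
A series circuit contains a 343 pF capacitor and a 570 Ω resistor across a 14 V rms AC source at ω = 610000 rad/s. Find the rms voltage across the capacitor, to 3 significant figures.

X_C = 1/(ωC) = 4780 Ω
Z = 570 − j4780 Ω
|Z| = √(570² + 4780²) = 4810 Ω
I = V/|Z| = 2.91 mA
V_C = I·|Z_C| = 0.00291 × 4780 = 13.9 V

13.9 V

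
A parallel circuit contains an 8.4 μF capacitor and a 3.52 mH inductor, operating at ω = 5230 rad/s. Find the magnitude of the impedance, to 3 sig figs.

X_L = ωL = 18.4 Ω
X_C = 1/(ωC) = 22.8 Ω
Parallel: admittances add. Y = 1/(jωL) + jωC
Y = (0 − j0.0104) S
|Y| = 0.0104 S → |Z| = 1/|Y| = 96.3 Ω, ∠Z = −∠Y = 90.0°

96.3 Ω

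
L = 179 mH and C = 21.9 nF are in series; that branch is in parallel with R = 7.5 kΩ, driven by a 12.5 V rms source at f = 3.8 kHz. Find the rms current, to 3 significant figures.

ω = 2πf = 23880 rad/s
X_L = ωL = 4270 Ω
X_C = 1/(ωC) = 1910 Ω
Branch 1: Z₁ = R = 7500 Ω
Branch 2 (series LC): Z₂ = j(X_L − X_C) = j2360 Ω
Parallel: Z = Z₁Z₂/(Z₁+Z₂), |Z| = 2250 Ω, ∠Z = 72.5°
I = V/|Z| = 12.5/2250 = 5.55 mA

5.55 mA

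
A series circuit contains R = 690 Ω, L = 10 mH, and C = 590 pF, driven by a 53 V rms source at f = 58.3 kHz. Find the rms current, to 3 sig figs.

ω = 2πf = 366300 rad/s
X_L = ωL = 3660 Ω
X_C = 1/(ωC) = 4630 Ω
Net reactance X = X_L − X_C = -964 Ω
Z = 690 − j964 Ω
|Z| = √(690² + 964²) = 1190 Ω
I = V/|Z| = 53/1190 = 44.7 mA

44.7 mA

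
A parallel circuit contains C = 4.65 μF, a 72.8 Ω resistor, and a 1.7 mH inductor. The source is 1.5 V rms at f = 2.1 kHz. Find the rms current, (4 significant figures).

ω = 2πf = 13190 rad/s
X_L = ωL = 22.43 Ω
X_C = 1/(ωC) = 16.30 Ω
Parallel: admittances add. Y = 1/R + 1/(jωL) + jωC
Y = (0.01374 + j0.01677) S
|Y| = 0.02168 S → |Z| = 1/|Y| = 46.12 Ω, ∠Z = −∠Y = -50.69°
I = V/|Z| = 1.5/46.12 = 32.52 mA

32.52 mA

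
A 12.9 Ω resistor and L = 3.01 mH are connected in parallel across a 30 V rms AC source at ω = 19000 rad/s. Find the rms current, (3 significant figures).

2.38 A

X_L = ωL = 57.2 Ω
Parallel: admittances add. Y = 1/R + 1/(jωL)
Y = (0.0775 − j0.0175) S
|Y| = 0.0795 S → |Z| = 1/|Y| = 12.6 Ω, ∠Z = −∠Y = 12.7°
I = V/|Z| = 30/12.6 = 2.38 A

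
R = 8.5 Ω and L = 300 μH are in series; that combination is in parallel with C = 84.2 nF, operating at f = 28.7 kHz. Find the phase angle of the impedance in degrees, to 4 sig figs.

ω = 2πf = 180300 rad/s
X_L = ωL = 54.10 Ω
X_C = 1/(ωC) = 65.86 Ω
Branch 1 (R+jX_L): Z₁ = 8.500 + j54.10 Ω, |Z₁| = 54.76 Ω
Branch 2 (−jX_C): Z₂ = −j65.86 Ω
Parallel: Z = Z₁Z₂/(Z₁+Z₂), |Z| = 248.5 Ω, ∠Z = 45.22°

45.22°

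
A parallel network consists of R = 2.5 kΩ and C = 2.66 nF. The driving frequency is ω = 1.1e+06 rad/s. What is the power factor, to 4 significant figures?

0.1354

X_C = 1/(ωC) = 341.8 Ω
Parallel: admittances add. Y = 1/R + jωC
Y = (0.0004000 + j0.002926) S
|Y| = 0.002953 S → |Z| = 1/|Y| = 338.6 Ω, ∠Z = −∠Y = -82.22°
cos φ = cos(-82.22°) = 0.1354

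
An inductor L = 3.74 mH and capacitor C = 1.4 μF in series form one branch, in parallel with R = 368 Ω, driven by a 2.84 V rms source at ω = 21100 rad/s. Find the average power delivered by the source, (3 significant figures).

21.9 mW

X_L = ωL = 78.9 Ω
X_C = 1/(ωC) = 33.9 Ω
Branch 1: Z₁ = R = 368 Ω
Branch 2 (series LC): Z₂ = j(X_L − X_C) = j45.1 Ω
Parallel: Z = Z₁Z₂/(Z₁+Z₂), |Z| = 44.7 Ω, ∠Z = 83.0°
I = V/|Z| = 63.5 mA
P = VI cos φ = 2.84 × 0.0635 × cos(83.0°) = 21.9 mW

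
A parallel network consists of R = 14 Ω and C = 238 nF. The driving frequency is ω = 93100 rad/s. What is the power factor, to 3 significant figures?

0.955

X_C = 1/(ωC) = 45.1 Ω
Parallel: admittances add. Y = 1/R + jωC
Y = (0.0714 + j0.0222) S
|Y| = 0.0748 S → |Z| = 1/|Y| = 13.4 Ω, ∠Z = −∠Y = -17.2°
cos φ = cos(-17.2°) = 0.955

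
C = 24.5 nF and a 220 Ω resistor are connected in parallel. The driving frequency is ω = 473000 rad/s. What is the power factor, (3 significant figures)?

0.365

X_C = 1/(ωC) = 86.3 Ω
Parallel: admittances add. Y = 1/R + jωC
Y = (0.00455 + j0.0116) S
|Y| = 0.0124 S → |Z| = 1/|Y| = 80.3 Ω, ∠Z = −∠Y = -68.6°
cos φ = cos(-68.6°) = 0.365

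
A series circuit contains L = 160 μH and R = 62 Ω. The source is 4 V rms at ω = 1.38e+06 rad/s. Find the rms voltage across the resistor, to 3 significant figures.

X_L = ωL = 221 Ω
Z = 62.0 + j221 Ω
|Z| = √(62.0² + 221²) = 229 Ω
I = V/|Z| = 17.4 mA
V_R = I·|Z_R| = 0.0174 × 62.0 = 1.08 V

1.08 V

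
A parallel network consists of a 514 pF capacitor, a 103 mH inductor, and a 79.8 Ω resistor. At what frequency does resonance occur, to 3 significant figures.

ω₀ = 1/√(LC) = 1/√(0.103 × 5.14e-10) = 137400 rad/s
f₀ = ω₀/(2π) = 21.9 kHz

21.9 kHz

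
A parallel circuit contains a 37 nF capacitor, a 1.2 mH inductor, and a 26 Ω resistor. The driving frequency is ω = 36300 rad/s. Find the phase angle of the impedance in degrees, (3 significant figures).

X_L = ωL = 43.6 Ω
X_C = 1/(ωC) = 745 Ω
Parallel: admittances add. Y = 1/R + 1/(jωL) + jωC
Y = (0.0385 − j0.0216) S
|Y| = 0.0441 S → |Z| = 1/|Y| = 22.7 Ω, ∠Z = −∠Y = 29.3°

29.3°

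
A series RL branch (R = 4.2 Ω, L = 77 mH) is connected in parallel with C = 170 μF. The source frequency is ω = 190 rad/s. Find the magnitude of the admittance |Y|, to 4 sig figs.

X_L = ωL = 14.63 Ω
X_C = 1/(ωC) = 30.96 Ω
Branch 1 (R+jX_L): Z₁ = 4.200 + j14.63 Ω, |Z₁| = 15.22 Ω
Branch 2 (−jX_C): Z₂ = −j30.96 Ω
Parallel: Z = Z₁Z₂/(Z₁+Z₂), |Z| = 27.95 Ω, ∠Z = 59.56°
|Y| = 1/|Z| = 35.78 mS

35.78 mS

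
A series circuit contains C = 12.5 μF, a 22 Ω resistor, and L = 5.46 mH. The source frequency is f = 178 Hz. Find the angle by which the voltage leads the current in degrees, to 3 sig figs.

-71.4°

ω = 2πf = 1118 rad/s
X_L = ωL = 6.11 Ω
X_C = 1/(ωC) = 71.5 Ω
Net reactance X = X_L − X_C = -65.4 Ω
Z = 22.0 − j65.4 Ω
|Z| = √(22.0² + 65.4²) = 69.0 Ω
∠Z = arctan(-65.4/22.0) = -71.4°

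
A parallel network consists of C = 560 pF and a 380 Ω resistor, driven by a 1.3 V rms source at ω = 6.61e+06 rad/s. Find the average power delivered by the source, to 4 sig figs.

4.447 mW

X_C = 1/(ωC) = 270.2 Ω
Parallel: admittances add. Y = 1/R + jωC
Y = (0.002632 + j0.003702) S
|Y| = 0.004542 S → |Z| = 1/|Y| = 220.2 Ω, ∠Z = −∠Y = -54.59°
I = V/|Z| = 5.904 mA
P = VI cos φ = 1.3 × 0.005904 × cos(-54.59°) = 4.447 mW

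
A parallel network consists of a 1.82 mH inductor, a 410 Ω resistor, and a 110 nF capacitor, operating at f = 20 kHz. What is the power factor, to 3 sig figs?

0.250

ω = 2πf = 125700 rad/s
X_L = ωL = 229 Ω
X_C = 1/(ωC) = 72.3 Ω
Parallel: admittances add. Y = 1/R + 1/(jωL) + jωC
Y = (0.00244 + j0.00945) S
|Y| = 0.00976 S → |Z| = 1/|Y| = 102 Ω, ∠Z = −∠Y = -75.5°
cos φ = cos(-75.5°) = 0.250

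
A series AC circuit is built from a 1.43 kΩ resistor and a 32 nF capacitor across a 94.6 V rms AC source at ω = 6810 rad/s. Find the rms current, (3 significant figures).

X_C = 1/(ωC) = 4590 Ω
Z = 1430 − j4590 Ω
|Z| = √(1430² + 4590²) = 4810 Ω
I = V/|Z| = 94.6/4810 = 19.7 mA

19.7 mA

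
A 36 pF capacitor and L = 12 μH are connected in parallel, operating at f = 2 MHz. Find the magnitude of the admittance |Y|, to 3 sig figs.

6.18 mS

ω = 2πf = 1.257e+07 rad/s
X_L = ωL = 151 Ω
X_C = 1/(ωC) = 2210 Ω
Parallel: admittances add. Y = 1/(jωL) + jωC
Y = (0 − j0.00618) S
|Y| = 0.00618 S → |Z| = 1/|Y| = 162 Ω, ∠Z = −∠Y = 90.0°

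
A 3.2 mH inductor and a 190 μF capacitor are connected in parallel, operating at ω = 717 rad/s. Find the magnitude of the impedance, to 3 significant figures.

X_L = ωL = 2.29 Ω
X_C = 1/(ωC) = 7.34 Ω
Parallel: admittances add. Y = 1/(jωL) + jωC
Y = (0 − j0.300) S
|Y| = 0.300 S → |Z| = 1/|Y| = 3.34 Ω, ∠Z = −∠Y = 90.0°

3.34 Ω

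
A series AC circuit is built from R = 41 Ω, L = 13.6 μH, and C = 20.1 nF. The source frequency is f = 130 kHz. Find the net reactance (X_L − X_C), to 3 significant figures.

-49.8 Ω

ω = 2πf = 816800 rad/s
X_L = ωL = 11.1 Ω
X_C = 1/(ωC) = 60.9 Ω
X = 11.1 − 60.9 = -49.8 Ω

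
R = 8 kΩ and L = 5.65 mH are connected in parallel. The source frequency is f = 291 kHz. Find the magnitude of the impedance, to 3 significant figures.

6330 Ω

ω = 2πf = 1.828e+06 rad/s
X_L = ωL = 10300 Ω
Parallel: admittances add. Y = 1/R + 1/(jωL)
Y = (0.000125 − j9.68e-05) S
|Y| = 0.000158 S → |Z| = 1/|Y| = 6330 Ω, ∠Z = −∠Y = 37.8°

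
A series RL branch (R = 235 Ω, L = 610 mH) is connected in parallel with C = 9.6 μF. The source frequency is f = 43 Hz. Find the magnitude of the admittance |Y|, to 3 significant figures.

2.91 mS

ω = 2πf = 270.2 rad/s
X_L = ωL = 165 Ω
X_C = 1/(ωC) = 386 Ω
Branch 1 (R+jX_L): Z₁ = 235 + j165 Ω, |Z₁| = 287 Ω
Branch 2 (−jX_C): Z₂ = −j386 Ω
Parallel: Z = Z₁Z₂/(Z₁+Z₂), |Z| = 343 Ω, ∠Z = -11.7°
|Y| = 1/|Z| = 2.91 mS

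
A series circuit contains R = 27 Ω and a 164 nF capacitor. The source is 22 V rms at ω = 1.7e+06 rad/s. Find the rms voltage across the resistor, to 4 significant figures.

X_C = 1/(ωC) = 3.587 Ω
Z = 27.00 − j3.587 Ω
|Z| = √(27.00² + 3.587²) = 27.24 Ω
I = V/|Z| = 807.7 mA
V_R = I·|Z_R| = 0.8077 × 27.00 = 21.81 V

21.81 V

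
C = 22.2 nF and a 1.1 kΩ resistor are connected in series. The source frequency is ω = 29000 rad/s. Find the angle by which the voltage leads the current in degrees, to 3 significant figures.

X_C = 1/(ωC) = 1550 Ω
Z = 1100 − j1550 Ω
|Z| = √(1100² + 1550²) = 1900 Ω
∠Z = arctan(-1550/1100) = -54.7°

-54.7°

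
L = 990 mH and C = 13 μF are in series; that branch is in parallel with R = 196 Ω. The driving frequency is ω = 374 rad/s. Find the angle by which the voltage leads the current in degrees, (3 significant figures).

X_L = ωL = 370 Ω
X_C = 1/(ωC) = 206 Ω
Branch 1: Z₁ = R = 196 Ω
Branch 2 (series LC): Z₂ = j(X_L − X_C) = j165 Ω
Parallel: Z = Z₁Z₂/(Z₁+Z₂), |Z| = 126 Ω, ∠Z = 50.0°

50.0°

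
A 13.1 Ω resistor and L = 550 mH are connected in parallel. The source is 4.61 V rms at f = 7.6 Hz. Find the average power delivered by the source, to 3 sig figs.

1.62 W

ω = 2πf = 47.75 rad/s
X_L = ωL = 26.3 Ω
Parallel: admittances add. Y = 1/R + 1/(jωL)
Y = (0.0763 − j0.0381) S
|Y| = 0.0853 S → |Z| = 1/|Y| = 11.7 Ω, ∠Z = −∠Y = 26.5°
I = V/|Z| = 393 mA
P = VI cos φ = 4.61 × 0.393 × cos(26.5°) = 1.62 W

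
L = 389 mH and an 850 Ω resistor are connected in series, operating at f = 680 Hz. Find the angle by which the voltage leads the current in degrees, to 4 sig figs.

ω = 2πf = 4273 rad/s
X_L = ωL = 1662 Ω
Z = 850.0 + j1662 Ω
|Z| = √(850.0² + 1662²) = 1867 Ω
∠Z = arctan(1662/850.0) = 62.91°

62.91°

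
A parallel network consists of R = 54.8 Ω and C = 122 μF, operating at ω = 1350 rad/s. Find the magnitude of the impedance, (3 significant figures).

X_C = 1/(ωC) = 6.07 Ω
Parallel: admittances add. Y = 1/R + jωC
Y = (0.0182 + j0.165) S
|Y| = 0.166 S → |Z| = 1/|Y| = 6.03 Ω, ∠Z = −∠Y = -83.7°

6.03 Ω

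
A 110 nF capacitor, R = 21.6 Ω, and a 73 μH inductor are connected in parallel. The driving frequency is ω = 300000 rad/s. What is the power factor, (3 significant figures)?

0.965

X_L = ωL = 21.9 Ω
X_C = 1/(ωC) = 30.3 Ω
Parallel: admittances add. Y = 1/R + 1/(jωL) + jωC
Y = (0.0463 − j0.0127) S
|Y| = 0.0480 S → |Z| = 1/|Y| = 20.8 Ω, ∠Z = −∠Y = 15.3°
cos φ = cos(15.3°) = 0.965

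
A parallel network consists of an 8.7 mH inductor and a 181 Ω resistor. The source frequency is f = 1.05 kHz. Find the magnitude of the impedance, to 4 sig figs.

54.71 Ω

ω = 2πf = 6597 rad/s
X_L = ωL = 57.40 Ω
Parallel: admittances add. Y = 1/R + 1/(jωL)
Y = (0.005525 − j0.01742) S
|Y| = 0.01828 S → |Z| = 1/|Y| = 54.71 Ω, ∠Z = −∠Y = 72.41°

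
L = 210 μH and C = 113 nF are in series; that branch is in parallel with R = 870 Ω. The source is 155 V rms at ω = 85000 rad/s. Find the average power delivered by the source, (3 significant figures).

27.6 W

X_L = ωL = 17.9 Ω
X_C = 1/(ωC) = 104 Ω
Branch 1: Z₁ = R = 870 Ω
Branch 2 (series LC): Z₂ = j(X_L − X_C) = −j86.3 Ω
Parallel: Z = Z₁Z₂/(Z₁+Z₂), |Z| = 85.8 Ω, ∠Z = -84.3°
I = V/|Z| = 1.81 A
P = VI cos φ = 155 × 1.81 × cos(-84.3°) = 27.6 W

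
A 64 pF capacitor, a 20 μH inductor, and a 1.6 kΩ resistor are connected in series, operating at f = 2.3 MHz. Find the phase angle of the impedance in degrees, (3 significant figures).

-26.3°

ω = 2πf = 1.445e+07 rad/s
X_L = ωL = 289 Ω
X_C = 1/(ωC) = 1080 Ω
Net reactance X = X_L − X_C = -792 Ω
Z = 1600 − j792 Ω
|Z| = √(1600² + 792²) = 1790 Ω
∠Z = arctan(-792/1600) = -26.3°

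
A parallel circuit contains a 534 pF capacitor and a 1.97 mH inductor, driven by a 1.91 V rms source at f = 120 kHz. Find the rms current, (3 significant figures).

517 μA

ω = 2πf = 754000 rad/s
X_L = ωL = 1490 Ω
X_C = 1/(ωC) = 2480 Ω
Parallel: admittances add. Y = 1/(jωL) + jωC
Y = (0 − j0.000271) S
|Y| = 0.000271 S → |Z| = 1/|Y| = 3700 Ω, ∠Z = −∠Y = 90.0°
I = V/|Z| = 1.91/3700 = 517 μA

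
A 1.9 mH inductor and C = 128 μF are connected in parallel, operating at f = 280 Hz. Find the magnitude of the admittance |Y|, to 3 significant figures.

ω = 2πf = 1759 rad/s
X_L = ωL = 3.34 Ω
X_C = 1/(ωC) = 4.44 Ω
Parallel: admittances add. Y = 1/(jωL) + jωC
Y = (0 − j0.0740) S
|Y| = 0.0740 S → |Z| = 1/|Y| = 13.5 Ω, ∠Z = −∠Y = 90.0°

74.0 mS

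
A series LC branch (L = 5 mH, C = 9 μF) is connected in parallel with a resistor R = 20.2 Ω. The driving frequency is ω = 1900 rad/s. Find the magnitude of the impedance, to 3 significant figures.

X_L = ωL = 9.50 Ω
X_C = 1/(ωC) = 58.5 Ω
Branch 1: Z₁ = R = 20.2 Ω
Branch 2 (series LC): Z₂ = j(X_L − X_C) = −j49.0 Ω
Parallel: Z = Z₁Z₂/(Z₁+Z₂), |Z| = 18.7 Ω, ∠Z = -22.4°

18.7 Ω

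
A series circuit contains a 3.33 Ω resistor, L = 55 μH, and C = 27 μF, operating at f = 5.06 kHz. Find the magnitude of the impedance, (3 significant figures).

ω = 2πf = 31790 rad/s
X_L = ωL = 1.75 Ω
X_C = 1/(ωC) = 1.16 Ω
Net reactance X = X_L − X_C = 0.584 Ω
Z = 3.33 + j0.584 Ω
|Z| = √(3.33² + 0.584²) = 3.38 Ω

3.38 Ω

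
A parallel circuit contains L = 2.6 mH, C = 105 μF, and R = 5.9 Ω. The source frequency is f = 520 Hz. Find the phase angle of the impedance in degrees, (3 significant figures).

ω = 2πf = 3267 rad/s
X_L = ωL = 8.49 Ω
X_C = 1/(ωC) = 2.91 Ω
Parallel: admittances add. Y = 1/R + 1/(jωL) + jωC
Y = (0.169 + j0.225) S
|Y| = 0.282 S → |Z| = 1/|Y| = 3.55 Ω, ∠Z = −∠Y = -53.1°

-53.1°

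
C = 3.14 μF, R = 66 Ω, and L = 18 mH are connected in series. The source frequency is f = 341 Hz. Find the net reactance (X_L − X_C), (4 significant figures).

-110.1 Ω

ω = 2πf = 2143 rad/s
X_L = ωL = 38.57 Ω
X_C = 1/(ωC) = 148.6 Ω
X = 38.57 − 148.6 = -110.1 Ω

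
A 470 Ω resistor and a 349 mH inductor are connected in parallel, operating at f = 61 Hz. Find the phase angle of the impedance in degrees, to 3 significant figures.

74.1°

ω = 2πf = 383.3 rad/s
X_L = ωL = 134 Ω
Parallel: admittances add. Y = 1/R + 1/(jωL)
Y = (0.00213 − j0.00748) S
|Y| = 0.00777 S → |Z| = 1/|Y| = 129 Ω, ∠Z = −∠Y = 74.1°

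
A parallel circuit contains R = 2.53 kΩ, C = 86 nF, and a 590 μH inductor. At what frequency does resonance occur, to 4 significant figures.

ω₀ = 1/√(LC) = 1/√(0.00059 × 8.6e-08) = 140400 rad/s
f₀ = ω₀/(2π) = 22.34 kHz

22.34 kHz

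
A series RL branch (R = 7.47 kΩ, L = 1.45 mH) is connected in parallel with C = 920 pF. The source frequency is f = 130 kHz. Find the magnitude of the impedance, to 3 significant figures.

ω = 2πf = 816800 rad/s
X_L = ωL = 1180 Ω
X_C = 1/(ωC) = 1330 Ω
Branch 1 (R+jX_L): Z₁ = 7470 + j1180 Ω, |Z₁| = 7560 Ω
Branch 2 (−jX_C): Z₂ = −j1330 Ω
Parallel: Z = Z₁Z₂/(Z₁+Z₂), |Z| = 1350 Ω, ∠Z = -79.9°

1350 Ω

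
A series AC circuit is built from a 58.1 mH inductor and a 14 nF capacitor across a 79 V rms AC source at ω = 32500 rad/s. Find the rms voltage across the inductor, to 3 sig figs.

X_L = ωL = 1890 Ω
X_C = 1/(ωC) = 2200 Ω
Net reactance X = X_L − X_C = -310 Ω
Z = − j310 Ω
|Z| = √(0² + 310²) = 310 Ω
I = V/|Z| = 255 mA
V_L = I·|Z_L| = 0.255 × 1890 = 482 V

482 V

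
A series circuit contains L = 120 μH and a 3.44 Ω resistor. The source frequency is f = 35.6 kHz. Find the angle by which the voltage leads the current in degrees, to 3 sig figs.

ω = 2πf = 223700 rad/s
X_L = ωL = 26.8 Ω
Z = 3.44 + j26.8 Ω
|Z| = √(3.44² + 26.8²) = 27.1 Ω
∠Z = arctan(26.8/3.44) = 82.7°

82.7°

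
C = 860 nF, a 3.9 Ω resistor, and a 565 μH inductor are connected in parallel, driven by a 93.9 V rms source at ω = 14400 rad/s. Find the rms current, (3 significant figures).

26.2 A

X_L = ωL = 8.14 Ω
X_C = 1/(ωC) = 80.7 Ω
Parallel: admittances add. Y = 1/R + 1/(jωL) + jωC
Y = (0.256 − j0.111) S
|Y| = 0.279 S → |Z| = 1/|Y| = 3.58 Ω, ∠Z = −∠Y = 23.3°
I = V/|Z| = 93.9/3.58 = 26.2 A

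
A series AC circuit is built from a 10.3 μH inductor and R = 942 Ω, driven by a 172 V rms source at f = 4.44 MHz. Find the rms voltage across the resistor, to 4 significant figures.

ω = 2πf = 2.79e+07 rad/s
X_L = ωL = 287.3 Ω
Z = 942.0 + j287.3 Ω
|Z| = √(942.0² + 287.3²) = 984.9 Ω
I = V/|Z| = 174.6 mA
V_R = I·|Z_R| = 0.1746 × 942.0 = 164.5 V

164.5 V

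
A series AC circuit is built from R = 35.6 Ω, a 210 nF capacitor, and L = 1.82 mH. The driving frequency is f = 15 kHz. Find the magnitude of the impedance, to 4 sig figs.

ω = 2πf = 94250 rad/s
X_L = ωL = 171.5 Ω
X_C = 1/(ωC) = 50.53 Ω
Net reactance X = X_L − X_C = 121.0 Ω
Z = 35.60 + j121.0 Ω
|Z| = √(35.60² + 121.0²) = 126.1 Ω

126.1 Ω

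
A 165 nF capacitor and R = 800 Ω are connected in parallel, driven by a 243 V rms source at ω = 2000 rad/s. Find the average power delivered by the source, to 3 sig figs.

X_C = 1/(ωC) = 3030 Ω
Parallel: admittances add. Y = 1/R + jωC
Y = (0.00125 + j0.000330) S
|Y| = 0.00129 S → |Z| = 1/|Y| = 773 Ω, ∠Z = −∠Y = -14.8°
I = V/|Z| = 314 mA
P = VI cos φ = 243 × 0.314 × cos(-14.8°) = 73.8 W

73.8 W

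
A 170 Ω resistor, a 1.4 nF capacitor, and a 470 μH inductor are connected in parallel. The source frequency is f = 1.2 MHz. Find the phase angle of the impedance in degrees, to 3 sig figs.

ω = 2πf = 7.54e+06 rad/s
X_L = ωL = 3540 Ω
X_C = 1/(ωC) = 94.7 Ω
Parallel: admittances add. Y = 1/R + 1/(jωL) + jωC
Y = (0.00588 + j0.0103) S
|Y| = 0.0118 S → |Z| = 1/|Y| = 84.5 Ω, ∠Z = −∠Y = -60.2°

-60.2°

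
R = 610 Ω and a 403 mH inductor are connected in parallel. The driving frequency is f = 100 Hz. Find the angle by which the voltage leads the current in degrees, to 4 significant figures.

67.46°

ω = 2πf = 628.3 rad/s
X_L = ωL = 253.2 Ω
Parallel: admittances add. Y = 1/R + 1/(jωL)
Y = (0.001639 − j0.003949) S
|Y| = 0.004276 S → |Z| = 1/|Y| = 233.9 Ω, ∠Z = −∠Y = 67.46°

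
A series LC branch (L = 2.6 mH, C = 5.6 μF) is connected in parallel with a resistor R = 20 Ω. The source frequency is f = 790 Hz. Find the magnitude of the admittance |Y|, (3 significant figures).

ω = 2πf = 4964 rad/s
X_L = ωL = 12.9 Ω
X_C = 1/(ωC) = 36.0 Ω
Branch 1: Z₁ = R = 20.0 Ω
Branch 2 (series LC): Z₂ = j(X_L − X_C) = −j23.1 Ω
Parallel: Z = Z₁Z₂/(Z₁+Z₂), |Z| = 15.1 Ω, ∠Z = -40.9°
|Y| = 1/|Z| = 66.2 mS

66.2 mS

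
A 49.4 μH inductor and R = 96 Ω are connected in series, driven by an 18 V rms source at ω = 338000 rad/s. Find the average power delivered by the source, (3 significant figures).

X_L = ωL = 16.7 Ω
Z = 96.0 + j16.7 Ω
|Z| = √(96.0² + 16.7²) = 97.4 Ω
∠Z = arctan(16.7/96.0) = 9.87°
I = V/|Z| = 185 mA
P = VI cos φ = 18 × 0.185 × cos(9.87°) = 3.28 W

3.28 W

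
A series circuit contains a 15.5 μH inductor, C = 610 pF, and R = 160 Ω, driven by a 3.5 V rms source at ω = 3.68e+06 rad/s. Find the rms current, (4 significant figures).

X_L = ωL = 57.04 Ω
X_C = 1/(ωC) = 445.5 Ω
Net reactance X = X_L − X_C = -388.4 Ω
Z = 160.0 − j388.4 Ω
|Z| = √(160.0² + 388.4²) = 420.1 Ω
I = V/|Z| = 3.5/420.1 = 8.331 mA

8.331 mA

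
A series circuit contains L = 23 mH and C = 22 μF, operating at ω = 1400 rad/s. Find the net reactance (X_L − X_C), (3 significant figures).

X_L = ωL = 32.2 Ω
X_C = 1/(ωC) = 32.5 Ω
X = 32.2 − 32.5 = -0.268 Ω

-0.268 Ω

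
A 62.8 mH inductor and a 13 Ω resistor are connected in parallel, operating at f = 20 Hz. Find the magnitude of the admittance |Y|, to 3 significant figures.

ω = 2πf = 125.7 rad/s
X_L = ωL = 7.89 Ω
Parallel: admittances add. Y = 1/R + 1/(jωL)
Y = (0.0769 − j0.127) S
|Y| = 0.148 S → |Z| = 1/|Y| = 6.75 Ω, ∠Z = −∠Y = 58.7°

148 mS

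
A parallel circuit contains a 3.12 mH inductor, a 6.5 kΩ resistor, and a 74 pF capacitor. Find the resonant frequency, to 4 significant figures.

ω₀ = 1/√(LC) = 1/√(0.00312 × 7.4e-11) = 2.081e+06 rad/s
f₀ = ω₀/(2π) = 331.2 kHz

331.2 kHz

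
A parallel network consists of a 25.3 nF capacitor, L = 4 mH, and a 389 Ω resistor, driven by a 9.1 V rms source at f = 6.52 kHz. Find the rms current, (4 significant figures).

ω = 2πf = 40970 rad/s
X_L = ωL = 163.9 Ω
X_C = 1/(ωC) = 964.8 Ω
Parallel: admittances add. Y = 1/R + 1/(jωL) + jωC
Y = (0.002571 − j0.005066) S
|Y| = 0.005681 S → |Z| = 1/|Y| = 176.0 Ω, ∠Z = −∠Y = 63.10°
I = V/|Z| = 9.1/176.0 = 51.70 mA

51.70 mA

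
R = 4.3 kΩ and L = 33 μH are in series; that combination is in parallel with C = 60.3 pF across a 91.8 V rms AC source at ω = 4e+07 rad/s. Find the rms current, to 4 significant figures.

X_L = ωL = 1320 Ω
X_C = 1/(ωC) = 414.6 Ω
Branch 1 (R+jX_L): Z₁ = 4300 + j1320 Ω, |Z₁| = 4498 Ω
Branch 2 (−jX_C): Z₂ = −j414.6 Ω
Parallel: Z = Z₁Z₂/(Z₁+Z₂), |Z| = 424.4 Ω, ∠Z = -84.83°
I = V/|Z| = 91.8/424.4 = 216.3 mA

216.3 mA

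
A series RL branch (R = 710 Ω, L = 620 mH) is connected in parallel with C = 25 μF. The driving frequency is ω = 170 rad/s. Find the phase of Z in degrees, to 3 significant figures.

-71.2°

X_L = ωL = 105 Ω
X_C = 1/(ωC) = 235 Ω
Branch 1 (R+jX_L): Z₁ = 710 + j105 Ω, |Z₁| = 718 Ω
Branch 2 (−jX_C): Z₂ = −j235 Ω
Parallel: Z = Z₁Z₂/(Z₁+Z₂), |Z| = 234 Ω, ∠Z = -71.2°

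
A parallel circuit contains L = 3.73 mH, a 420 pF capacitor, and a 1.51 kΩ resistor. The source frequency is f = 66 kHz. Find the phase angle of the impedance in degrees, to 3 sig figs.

35.5°

ω = 2πf = 414700 rad/s
X_L = ωL = 1550 Ω
X_C = 1/(ωC) = 5740 Ω
Parallel: admittances add. Y = 1/R + 1/(jωL) + jωC
Y = (0.000662 − j0.000472) S
|Y| = 0.000813 S → |Z| = 1/|Y| = 1230 Ω, ∠Z = −∠Y = 35.5°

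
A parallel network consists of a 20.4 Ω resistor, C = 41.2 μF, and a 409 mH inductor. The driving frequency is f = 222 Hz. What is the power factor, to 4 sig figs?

0.6606

ω = 2πf = 1395 rad/s
X_L = ωL = 570.5 Ω
X_C = 1/(ωC) = 17.40 Ω
Parallel: admittances add. Y = 1/R + 1/(jωL) + jωC
Y = (0.04902 + j0.05572) S
|Y| = 0.07421 S → |Z| = 1/|Y| = 13.48 Ω, ∠Z = −∠Y = -48.66°
cos φ = cos(-48.66°) = 0.6606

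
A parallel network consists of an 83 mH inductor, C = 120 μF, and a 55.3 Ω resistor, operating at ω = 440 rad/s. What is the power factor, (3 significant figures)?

X_L = ωL = 36.5 Ω
X_C = 1/(ωC) = 18.9 Ω
Parallel: admittances add. Y = 1/R + 1/(jωL) + jωC
Y = (0.0181 + j0.0254) S
|Y| = 0.0312 S → |Z| = 1/|Y| = 32.1 Ω, ∠Z = −∠Y = -54.6°
cos φ = cos(-54.6°) = 0.580

0.580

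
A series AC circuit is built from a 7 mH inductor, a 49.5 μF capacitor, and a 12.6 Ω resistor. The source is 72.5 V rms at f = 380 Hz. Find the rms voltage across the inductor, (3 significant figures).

ω = 2πf = 2388 rad/s
X_L = ωL = 16.7 Ω
X_C = 1/(ωC) = 8.46 Ω
Net reactance X = X_L − X_C = 8.25 Ω
Z = 12.6 + j8.25 Ω
|Z| = √(12.6² + 8.25²) = 15.1 Ω
I = V/|Z| = 4.81 A
V_L = I·|Z_L| = 4.81 × 16.7 = 80.4 V

80.4 V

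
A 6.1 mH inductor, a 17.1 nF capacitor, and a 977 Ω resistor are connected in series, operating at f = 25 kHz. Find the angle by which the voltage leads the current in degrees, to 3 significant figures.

ω = 2πf = 157100 rad/s
X_L = ωL = 958 Ω
X_C = 1/(ωC) = 372 Ω
Net reactance X = X_L − X_C = 586 Ω
Z = 977 + j586 Ω
|Z| = √(977² + 586²) = 1140 Ω
∠Z = arctan(586/977) = 31.0°

31.0°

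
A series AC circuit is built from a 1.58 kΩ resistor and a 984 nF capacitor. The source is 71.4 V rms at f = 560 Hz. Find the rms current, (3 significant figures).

44.5 mA

ω = 2πf = 3519 rad/s
X_C = 1/(ωC) = 289 Ω
Z = 1580 − j289 Ω
|Z| = √(1580² + 289²) = 1610 Ω
I = V/|Z| = 71.4/1610 = 44.5 mA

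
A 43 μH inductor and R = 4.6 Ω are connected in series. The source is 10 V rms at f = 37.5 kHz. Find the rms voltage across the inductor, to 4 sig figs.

ω = 2πf = 235600 rad/s
X_L = ωL = 10.13 Ω
Z = 4.600 + j10.13 Ω
|Z| = √(4.600² + 10.13²) = 11.13 Ω
I = V/|Z| = 898.7 mA
V_L = I·|Z_L| = 0.8987 × 10.13 = 9.105 V

9.105 V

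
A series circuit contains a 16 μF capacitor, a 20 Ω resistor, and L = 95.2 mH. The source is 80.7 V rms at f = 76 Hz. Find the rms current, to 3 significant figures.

ω = 2πf = 477.5 rad/s
X_L = ωL = 45.5 Ω
X_C = 1/(ωC) = 131 Ω
Net reactance X = X_L − X_C = -85.4 Ω
Z = 20.0 − j85.4 Ω
|Z| = √(20.0² + 85.4²) = 87.7 Ω
I = V/|Z| = 80.7/87.7 = 920 mA

920 mA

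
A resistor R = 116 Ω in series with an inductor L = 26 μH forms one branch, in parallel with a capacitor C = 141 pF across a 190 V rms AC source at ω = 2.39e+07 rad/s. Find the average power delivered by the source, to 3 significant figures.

10.5 W

X_L = ωL = 621 Ω
X_C = 1/(ωC) = 297 Ω
Branch 1 (R+jX_L): Z₁ = 116 + j621 Ω, |Z₁| = 632 Ω
Branch 2 (−jX_C): Z₂ = −j297 Ω
Parallel: Z = Z₁Z₂/(Z₁+Z₂), |Z| = 544 Ω, ∠Z = -80.9°
I = V/|Z| = 349 mA
P = VI cos φ = 190 × 0.349 × cos(-80.9°) = 10.5 W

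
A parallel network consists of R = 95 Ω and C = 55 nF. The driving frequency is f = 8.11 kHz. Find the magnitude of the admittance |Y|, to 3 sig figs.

10.9 mS

ω = 2πf = 50960 rad/s
X_C = 1/(ωC) = 357 Ω
Parallel: admittances add. Y = 1/R + jωC
Y = (0.0105 + j0.00280) S
|Y| = 0.0109 S → |Z| = 1/|Y| = 91.8 Ω, ∠Z = −∠Y = -14.9°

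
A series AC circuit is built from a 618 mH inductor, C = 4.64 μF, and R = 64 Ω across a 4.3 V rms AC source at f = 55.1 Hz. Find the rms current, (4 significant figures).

10.40 mA

ω = 2πf = 346.2 rad/s
X_L = ωL = 214.0 Ω
X_C = 1/(ωC) = 622.5 Ω
Net reactance X = X_L − X_C = -408.6 Ω
Z = 64.00 − j408.6 Ω
|Z| = √(64.00² + 408.6²) = 413.5 Ω
I = V/|Z| = 4.3/413.5 = 10.40 mA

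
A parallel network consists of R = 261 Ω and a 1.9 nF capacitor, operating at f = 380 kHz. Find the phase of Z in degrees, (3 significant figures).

ω = 2πf = 2.388e+06 rad/s
X_C = 1/(ωC) = 220 Ω
Parallel: admittances add. Y = 1/R + jωC
Y = (0.00383 + j0.00454) S
|Y| = 0.00594 S → |Z| = 1/|Y| = 168 Ω, ∠Z = −∠Y = -49.8°

-49.8°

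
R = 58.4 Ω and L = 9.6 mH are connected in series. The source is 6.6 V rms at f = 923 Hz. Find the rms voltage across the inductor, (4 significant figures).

ω = 2πf = 5799 rad/s
X_L = ωL = 55.67 Ω
Z = 58.40 + j55.67 Ω
|Z| = √(58.40² + 55.67²) = 80.69 Ω
I = V/|Z| = 81.80 mA
V_L = I·|Z_L| = 0.08180 × 55.67 = 4.554 V

4.554 V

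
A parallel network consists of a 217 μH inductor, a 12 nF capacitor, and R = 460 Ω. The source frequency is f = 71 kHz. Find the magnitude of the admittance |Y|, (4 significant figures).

5.431 mS

ω = 2πf = 446100 rad/s
X_L = ωL = 96.81 Ω
X_C = 1/(ωC) = 186.8 Ω
Parallel: admittances add. Y = 1/R + 1/(jωL) + jωC
Y = (0.002174 − j0.004977) S
|Y| = 0.005431 S → |Z| = 1/|Y| = 184.1 Ω, ∠Z = −∠Y = 66.40°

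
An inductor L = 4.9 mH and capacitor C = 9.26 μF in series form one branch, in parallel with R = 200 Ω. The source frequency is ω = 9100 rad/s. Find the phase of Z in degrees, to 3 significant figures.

X_L = ωL = 44.6 Ω
X_C = 1/(ωC) = 11.9 Ω
Branch 1: Z₁ = R = 200 Ω
Branch 2 (series LC): Z₂ = j(X_L − X_C) = j32.7 Ω
Parallel: Z = Z₁Z₂/(Z₁+Z₂), |Z| = 32.3 Ω, ∠Z = 80.7°

80.7°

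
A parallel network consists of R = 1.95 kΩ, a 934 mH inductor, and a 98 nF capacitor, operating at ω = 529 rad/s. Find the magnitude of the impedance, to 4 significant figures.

X_L = ωL = 494.1 Ω
X_C = 1/(ωC) = 19290 Ω
Parallel: admittances add. Y = 1/R + 1/(jωL) + jωC
Y = (0.0005128 − j0.001972) S
|Y| = 0.002038 S → |Z| = 1/|Y| = 490.8 Ω, ∠Z = −∠Y = 75.42°

490.8 Ω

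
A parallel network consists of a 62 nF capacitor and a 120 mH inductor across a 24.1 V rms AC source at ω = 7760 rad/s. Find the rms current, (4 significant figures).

14.29 mA

X_L = ωL = 931.2 Ω
X_C = 1/(ωC) = 2078 Ω
Parallel: admittances add. Y = 1/(jωL) + jωC
Y = (0 − j0.0005928) S
|Y| = 0.0005928 S → |Z| = 1/|Y| = 1687 Ω, ∠Z = −∠Y = 90.00°
I = V/|Z| = 24.1/1687 = 14.29 mA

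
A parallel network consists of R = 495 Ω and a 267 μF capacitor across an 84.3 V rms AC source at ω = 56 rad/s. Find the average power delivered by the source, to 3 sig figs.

14.4 W

X_C = 1/(ωC) = 66.9 Ω
Parallel: admittances add. Y = 1/R + jωC
Y = (0.00202 + j0.0150) S
|Y| = 0.0151 S → |Z| = 1/|Y| = 66.3 Ω, ∠Z = −∠Y = -82.3°
I = V/|Z| = 1.27 A
P = VI cos φ = 84.3 × 1.27 × cos(-82.3°) = 14.4 W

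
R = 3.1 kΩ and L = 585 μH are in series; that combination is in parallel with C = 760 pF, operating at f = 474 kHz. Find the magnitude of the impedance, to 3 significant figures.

ω = 2πf = 2.978e+06 rad/s
X_L = ωL = 1740 Ω
X_C = 1/(ωC) = 442 Ω
Branch 1 (R+jX_L): Z₁ = 3100 + j1740 Ω, |Z₁| = 3560 Ω
Branch 2 (−jX_C): Z₂ = −j442 Ω
Parallel: Z = Z₁Z₂/(Z₁+Z₂), |Z| = 467 Ω, ∠Z = -83.4°

467 Ω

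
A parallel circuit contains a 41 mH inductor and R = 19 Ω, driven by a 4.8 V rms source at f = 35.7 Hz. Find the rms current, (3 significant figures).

580 mA

ω = 2πf = 224.3 rad/s
X_L = ωL = 9.20 Ω
Parallel: admittances add. Y = 1/R + 1/(jωL)
Y = (0.0526 − j0.109) S
|Y| = 0.121 S → |Z| = 1/|Y| = 8.28 Ω, ∠Z = −∠Y = 64.2°
I = V/|Z| = 4.8/8.28 = 580 mA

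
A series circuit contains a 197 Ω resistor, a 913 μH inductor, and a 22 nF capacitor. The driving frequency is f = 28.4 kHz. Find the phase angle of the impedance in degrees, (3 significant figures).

ω = 2πf = 178400 rad/s
X_L = ωL = 163 Ω
X_C = 1/(ωC) = 255 Ω
Net reactance X = X_L − X_C = -91.8 Ω
Z = 197 − j91.8 Ω
|Z| = √(197² + 91.8²) = 217 Ω
∠Z = arctan(-91.8/197) = -25.0°

-25.0°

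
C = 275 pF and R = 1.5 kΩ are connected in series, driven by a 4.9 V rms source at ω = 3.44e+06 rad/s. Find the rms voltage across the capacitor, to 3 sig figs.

X_C = 1/(ωC) = 1060 Ω
Z = 1500 − j1060 Ω
|Z| = √(1500² + 1060²) = 1840 Ω
I = V/|Z| = 2.67 mA
V_C = I·|Z_C| = 0.00267 × 1060 = 2.82 V

2.82 V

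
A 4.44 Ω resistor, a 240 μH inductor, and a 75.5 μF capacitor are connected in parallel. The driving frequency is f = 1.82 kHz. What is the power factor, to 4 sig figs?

0.4114

ω = 2πf = 11440 rad/s
X_L = ωL = 2.744 Ω
X_C = 1/(ωC) = 1.158 Ω
Parallel: admittances add. Y = 1/R + 1/(jωL) + jωC
Y = (0.2252 + j0.4990) S
|Y| = 0.5475 S → |Z| = 1/|Y| = 1.827 Ω, ∠Z = −∠Y = -65.71°
cos φ = cos(-65.71°) = 0.4114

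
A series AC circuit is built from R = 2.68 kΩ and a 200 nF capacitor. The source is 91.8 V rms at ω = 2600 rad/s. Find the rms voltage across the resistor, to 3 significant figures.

74.6 V

X_C = 1/(ωC) = 1920 Ω
Z = 2680 − j1920 Ω
|Z| = √(2680² + 1920²) = 3300 Ω
I = V/|Z| = 27.8 mA
V_R = I·|Z_R| = 0.0278 × 2680 = 74.6 V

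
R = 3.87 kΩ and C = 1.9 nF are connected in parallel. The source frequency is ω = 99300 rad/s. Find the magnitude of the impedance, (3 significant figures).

X_C = 1/(ωC) = 5300 Ω
Parallel: admittances add. Y = 1/R + jωC
Y = (0.000258 + j0.000189) S
|Y| = 0.000320 S → |Z| = 1/|Y| = 3130 Ω, ∠Z = −∠Y = -36.1°

3130 Ω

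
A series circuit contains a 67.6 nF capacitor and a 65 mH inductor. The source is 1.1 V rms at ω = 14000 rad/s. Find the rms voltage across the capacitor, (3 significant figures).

7.93 V

X_L = ωL = 910 Ω
X_C = 1/(ωC) = 1060 Ω
Net reactance X = X_L − X_C = -147 Ω
Z = − j147 Ω
|Z| = √(0² + 147²) = 147 Ω
I = V/|Z| = 7.50 mA
V_C = I·|Z_C| = 0.00750 × 1060 = 7.93 V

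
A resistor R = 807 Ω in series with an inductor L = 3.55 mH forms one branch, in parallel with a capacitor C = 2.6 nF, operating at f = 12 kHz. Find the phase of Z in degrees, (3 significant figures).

ω = 2πf = 75400 rad/s
X_L = ωL = 268 Ω
X_C = 1/(ωC) = 5100 Ω
Branch 1 (R+jX_L): Z₁ = 807 + j268 Ω, |Z₁| = 850 Ω
Branch 2 (−jX_C): Z₂ = −j5100 Ω
Parallel: Z = Z₁Z₂/(Z₁+Z₂), |Z| = 885 Ω, ∠Z = 8.87°

8.87°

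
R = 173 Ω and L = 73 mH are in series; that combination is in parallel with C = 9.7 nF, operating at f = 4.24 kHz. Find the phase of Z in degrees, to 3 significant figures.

79.8°

ω = 2πf = 26640 rad/s
X_L = ωL = 1940 Ω
X_C = 1/(ωC) = 3870 Ω
Branch 1 (R+jX_L): Z₁ = 173 + j1940 Ω, |Z₁| = 1950 Ω
Branch 2 (−jX_C): Z₂ = −j3870 Ω
Parallel: Z = Z₁Z₂/(Z₁+Z₂), |Z| = 3910 Ω, ∠Z = 79.8°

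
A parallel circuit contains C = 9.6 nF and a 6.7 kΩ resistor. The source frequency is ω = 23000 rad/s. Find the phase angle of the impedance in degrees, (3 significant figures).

X_C = 1/(ωC) = 4530 Ω
Parallel: admittances add. Y = 1/R + jωC
Y = (0.000149 + j0.000221) S
|Y| = 0.000267 S → |Z| = 1/|Y| = 3750 Ω, ∠Z = −∠Y = -55.9°

-55.9°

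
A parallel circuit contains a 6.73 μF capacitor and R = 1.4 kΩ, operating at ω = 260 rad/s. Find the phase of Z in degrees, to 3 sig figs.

X_C = 1/(ωC) = 571 Ω
Parallel: admittances add. Y = 1/R + jωC
Y = (0.000714 + j0.00175) S
|Y| = 0.00189 S → |Z| = 1/|Y| = 529 Ω, ∠Z = −∠Y = -67.8°

-67.8°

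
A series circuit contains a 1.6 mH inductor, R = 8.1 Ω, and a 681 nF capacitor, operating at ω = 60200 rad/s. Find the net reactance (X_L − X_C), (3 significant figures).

X_L = ωL = 96.3 Ω
X_C = 1/(ωC) = 24.4 Ω
X = 96.3 − 24.4 = 71.9 Ω

71.9 Ω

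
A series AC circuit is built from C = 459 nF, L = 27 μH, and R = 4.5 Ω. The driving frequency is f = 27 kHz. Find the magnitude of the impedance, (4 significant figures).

ω = 2πf = 169600 rad/s
X_L = ωL = 4.580 Ω
X_C = 1/(ωC) = 12.84 Ω
Net reactance X = X_L − X_C = -8.262 Ω
Z = 4.500 − j8.262 Ω
|Z| = √(4.500² + 8.262²) = 9.408 Ω

9.408 Ω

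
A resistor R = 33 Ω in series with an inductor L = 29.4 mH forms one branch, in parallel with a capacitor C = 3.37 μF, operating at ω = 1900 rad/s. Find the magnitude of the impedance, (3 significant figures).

95.9 Ω

X_L = ωL = 55.9 Ω
X_C = 1/(ωC) = 156 Ω
Branch 1 (R+jX_L): Z₁ = 33.0 + j55.9 Ω, |Z₁| = 64.9 Ω
Branch 2 (−jX_C): Z₂ = −j156 Ω
Parallel: Z = Z₁Z₂/(Z₁+Z₂), |Z| = 95.9 Ω, ∠Z = 41.2°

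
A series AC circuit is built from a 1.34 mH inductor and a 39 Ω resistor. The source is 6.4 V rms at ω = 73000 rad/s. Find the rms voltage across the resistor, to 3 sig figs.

2.37 V

X_L = ωL = 97.8 Ω
Z = 39.0 + j97.8 Ω
|Z| = √(39.0² + 97.8²) = 105 Ω
I = V/|Z| = 60.8 mA
V_R = I·|Z_R| = 0.0608 × 39.0 = 2.37 V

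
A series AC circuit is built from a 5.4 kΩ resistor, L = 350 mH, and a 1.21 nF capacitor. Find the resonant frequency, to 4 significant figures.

ω₀ = 1/√(LC) = 1/√(0.35 × 1.21e-09) = 48590 rad/s
f₀ = ω₀/(2π) = 7.734 kHz

7.734 kHz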